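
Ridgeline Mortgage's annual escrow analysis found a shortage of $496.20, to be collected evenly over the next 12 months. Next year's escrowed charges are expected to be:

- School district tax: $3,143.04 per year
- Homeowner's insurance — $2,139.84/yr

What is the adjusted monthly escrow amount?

School district tax = $3,143.04 per year
Homeowner's insurance = $2,139.84 per year
Total annual escrow = $3,143.04 + $2,139.84 = $5,282.88
Monthly escrow = $5,282.88 ÷ 12 = $440.24
Monthly shortage recovery: $496.20 ÷ 12 = $41.35
New monthly escrow = $440.24 + $41.35 = $481.59

$481.59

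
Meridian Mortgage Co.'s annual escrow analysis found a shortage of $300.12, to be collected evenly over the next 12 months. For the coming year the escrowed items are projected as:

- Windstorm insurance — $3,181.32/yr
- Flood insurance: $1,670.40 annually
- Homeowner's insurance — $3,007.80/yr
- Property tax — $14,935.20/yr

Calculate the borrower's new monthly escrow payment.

$1,924.57

Windstorm insurance — $3,181.32 per year
Flood insurance — $1,670.40 per year
Homeowner's insurance — $3,007.80 per year
Property tax — $14,935.20 per year
Total annual escrow = $22,794.72
Monthly = $22,794.72 / 12 = $1,899.56
Shortage per month = $300.12 / 12 = $25.01
New monthly escrow = $1,899.56 + $25.01 = $1,924.57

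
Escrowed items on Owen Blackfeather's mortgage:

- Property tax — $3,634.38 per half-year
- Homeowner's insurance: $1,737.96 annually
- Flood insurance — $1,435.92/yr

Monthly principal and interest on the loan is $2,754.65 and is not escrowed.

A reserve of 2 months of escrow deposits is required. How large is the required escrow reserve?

$1,740.44

Property tax — $3,634.38 × 2 = $7,268.76/yr
Homeowner's insurance — $1,737.96/yr
Flood insurance — $1,435.92/yr
Total annual escrow = $7,268.76 + $1,737.96 + $1,435.92 = $10,442.64
Monthly = $10,442.64 ÷ 12 = $870.22
Cushion = 2 × $870.22 = $1,740.44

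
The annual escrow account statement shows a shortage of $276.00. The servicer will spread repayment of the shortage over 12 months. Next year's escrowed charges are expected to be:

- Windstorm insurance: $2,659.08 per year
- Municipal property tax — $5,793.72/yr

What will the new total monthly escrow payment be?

$727.40

Windstorm insurance — $2,659.08 annually
Municipal property tax — $5,793.72 annually
Total annual escrow = $2,659.08 + $5,793.72 = $8,452.80
Monthly = $8,452.80 / 12 = $704.40
Monthly shortage recovery: $276.00 ÷ 12 = $23.00
Adjusted monthly = $704.40 + $23.00 = $727.40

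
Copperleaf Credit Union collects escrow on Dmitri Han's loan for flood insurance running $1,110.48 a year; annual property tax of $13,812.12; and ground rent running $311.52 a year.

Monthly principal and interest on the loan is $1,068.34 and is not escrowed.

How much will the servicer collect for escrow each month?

Flood insurance = $1,110.48 annually
Property tax = $13,812.12 annually
Ground rent = $311.52 annually
Annual escrow total = $15,234.12
Per month = $15,234.12 ÷ 12 = $1,269.51

$1,269.51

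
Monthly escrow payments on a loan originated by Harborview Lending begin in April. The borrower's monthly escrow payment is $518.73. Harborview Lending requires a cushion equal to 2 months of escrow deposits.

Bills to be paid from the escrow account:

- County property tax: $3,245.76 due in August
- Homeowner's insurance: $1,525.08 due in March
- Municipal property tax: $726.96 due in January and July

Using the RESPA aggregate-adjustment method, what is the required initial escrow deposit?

$2,416.53

Cushion = 2 × $518.73 = $1,037.46
Trial balance (start $0, +$518.73 each month, − disbursements):
  Apr: +$518.73 → $518.73
  May: +$518.73 → $1,037.46
  Jun: +$518.73 → $1,556.19
  Jul: +$518.73 − $726.96 → $1,347.96
  Aug: +$518.73 − $3,245.76 → -$1,379.07
  Sep: +$518.73 → -$860.34
  Oct: +$518.73 → -$341.61
  Nov: +$518.73 → $177.12
  Dec: +$518.73 → $695.85
  Jan: +$518.73 − $726.96 → $487.62
  Feb: +$518.73 → $1,006.35
  Mar: +$518.73 − $1,525.08 → $0.00
Lowest trial balance = -$1,379.07 (Aug)
Initial deposit = cushion − low point = $1,037.46 − (-$1,379.07) = $2,416.53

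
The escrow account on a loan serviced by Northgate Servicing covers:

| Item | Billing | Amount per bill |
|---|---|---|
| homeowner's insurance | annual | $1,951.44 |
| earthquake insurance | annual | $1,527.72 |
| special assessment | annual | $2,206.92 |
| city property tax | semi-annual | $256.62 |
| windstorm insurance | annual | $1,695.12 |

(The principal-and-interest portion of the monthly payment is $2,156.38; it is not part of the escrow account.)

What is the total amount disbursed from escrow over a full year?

Homeowner's insurance = $1,951.44 per year
Earthquake insurance = $1,527.72 per year
Special assessment = $2,206.92 per year
City property tax = $256.62 × 2 = $513.24 per year
Windstorm insurance = $1,695.12 per year
Yearly total = $1,951.44 + $1,527.72 + $2,206.92 + $513.24 + $1,695.12 = $7,894.44

$7,894.44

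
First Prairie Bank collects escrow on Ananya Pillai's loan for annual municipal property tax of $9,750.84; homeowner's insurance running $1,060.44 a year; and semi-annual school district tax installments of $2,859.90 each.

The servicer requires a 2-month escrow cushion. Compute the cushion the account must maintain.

Municipal property tax = $9,750.84 annually
Homeowner's insurance = $1,060.44 annually
School district tax = $2,859.90 × 2 = $5,719.80 annually
Total per year = $16,531.08
Base monthly escrow = $16,531.08 ÷ 12 = $1,377.59
Reserve = 2 × $1,377.59 = $2,755.18

$2,755.18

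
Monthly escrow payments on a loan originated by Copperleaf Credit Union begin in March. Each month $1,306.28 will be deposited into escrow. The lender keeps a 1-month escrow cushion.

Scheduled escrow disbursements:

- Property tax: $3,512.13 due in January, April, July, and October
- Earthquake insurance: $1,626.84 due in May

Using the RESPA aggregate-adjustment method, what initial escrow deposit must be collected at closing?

Cushion = 1 × $1,306.28 = $1,306.28
Trial balance (start $0, +$1,306.28 each month, − disbursements):
  Mar: +$1,306.28 → $1,306.28
  Apr: +$1,306.28 − $3,512.13 → -$899.57
  May: +$1,306.28 − $1,626.84 → -$1,220.13
  Jun: +$1,306.28 → $86.15
  Jul: +$1,306.28 − $3,512.13 → -$2,119.70
  Aug: +$1,306.28 → -$813.42
  Sep: +$1,306.28 → $492.86
  Oct: +$1,306.28 − $3,512.13 → -$1,712.99
  Nov: +$1,306.28 → -$406.71
  Dec: +$1,306.28 → $899.57
  Jan: +$1,306.28 − $3,512.13 → -$1,306.28
  Feb: +$1,306.28 → $0.00
Lowest trial balance = -$2,119.70 (Jul)
Initial deposit = cushion − low point = $1,306.28 − (-$2,119.70) = $3,425.98

$3,425.98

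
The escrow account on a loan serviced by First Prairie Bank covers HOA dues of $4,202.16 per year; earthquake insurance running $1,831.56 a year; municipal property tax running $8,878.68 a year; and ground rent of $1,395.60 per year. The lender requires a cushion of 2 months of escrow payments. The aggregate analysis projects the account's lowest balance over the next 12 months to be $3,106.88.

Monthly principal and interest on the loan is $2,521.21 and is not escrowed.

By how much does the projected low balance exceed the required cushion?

HOA dues = $4,202.16/yr
Earthquake insurance = $1,831.56/yr
Municipal property tax = $8,878.68/yr
Ground rent = $1,395.60/yr
Yearly total = $16,308.00
Per month = $16,308.00 ÷ 12 = $1,359.00
Cushion = 2 × $1,359.00 = $2,718.00
Surplus = $3,106.88 − $2,718.00 = $388.88

$388.88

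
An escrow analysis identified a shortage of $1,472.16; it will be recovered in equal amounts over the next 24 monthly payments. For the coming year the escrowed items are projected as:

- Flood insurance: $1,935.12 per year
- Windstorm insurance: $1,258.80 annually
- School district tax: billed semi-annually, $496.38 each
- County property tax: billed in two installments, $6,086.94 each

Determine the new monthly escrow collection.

Flood insurance: $1,935.12/yr
Windstorm insurance: $1,258.80/yr
School district tax: $496.38 × 2 = $992.76/yr
County property tax: $6,086.94 × 2 = $12,173.88/yr
Total annual escrow = $1,935.12 + $1,258.80 + $992.76 + $12,173.88 = $16,360.56
Monthly = $16,360.56 / 12 = $1,363.38
Shortage per month = $1,472.16 ÷ 24 = $61.34
Adjusted monthly = $1,363.38 + $61.34 = $1,424.72

$1,424.72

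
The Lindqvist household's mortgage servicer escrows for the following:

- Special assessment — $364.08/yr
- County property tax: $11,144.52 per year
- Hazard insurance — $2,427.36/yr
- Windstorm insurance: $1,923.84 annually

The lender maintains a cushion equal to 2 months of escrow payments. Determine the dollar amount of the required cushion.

Special assessment — $364.08
County property tax — $11,144.52
Hazard insurance — $2,427.36
Windstorm insurance — $1,923.84
Total per year = $364.08 + $11,144.52 + $2,427.36 + $1,923.84 = $15,859.80
Per month = $15,859.80 ÷ 12 = $1,321.65
Cushion = 2 × $1,321.65 = $2,643.30

$2,643.30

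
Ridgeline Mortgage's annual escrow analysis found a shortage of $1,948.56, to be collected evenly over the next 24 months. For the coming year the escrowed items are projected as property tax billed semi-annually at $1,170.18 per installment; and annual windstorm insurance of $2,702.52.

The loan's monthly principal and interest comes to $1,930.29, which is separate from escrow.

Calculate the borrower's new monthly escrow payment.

$501.43

Property tax: $1,170.18 × 2 = $2,340.36 annually
Windstorm insurance: $2,702.52 annually
Yearly total = $2,340.36 + $2,702.52 = $5,042.88
Per month = $5,042.88 / 12 = $420.24
Shortage spread = $1,948.56 ÷ 24 = $81.19/mo
New monthly escrow = $420.24 + $81.19 = $501.43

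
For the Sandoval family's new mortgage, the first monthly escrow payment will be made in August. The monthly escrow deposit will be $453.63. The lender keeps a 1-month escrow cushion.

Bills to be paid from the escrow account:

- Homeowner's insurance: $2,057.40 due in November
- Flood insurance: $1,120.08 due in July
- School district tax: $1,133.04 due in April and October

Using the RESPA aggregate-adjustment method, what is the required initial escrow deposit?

Cushion = 1 × $453.63 = $453.63
Trial balance (start $0, +$453.63 each month, − disbursements):
  Aug: +$453.63 → $453.63
  Sep: +$453.63 → $907.26
  Oct: +$453.63 − $1,133.04 → $227.85
  Nov: +$453.63 − $2,057.40 → -$1,375.92
  Dec: +$453.63 → -$922.29
  Jan: +$453.63 → -$468.66
  Feb: +$453.63 → -$15.03
  Mar: +$453.63 → $438.60
  Apr: +$453.63 − $1,133.04 → -$240.81
  May: +$453.63 → $212.82
  Jun: +$453.63 → $666.45
  Jul: +$453.63 − $1,120.08 → $0.00
Lowest trial balance = -$1,375.92 (Nov)
Initial deposit = cushion − low point = $453.63 − (-$1,375.92) = $1,829.55

$1,829.55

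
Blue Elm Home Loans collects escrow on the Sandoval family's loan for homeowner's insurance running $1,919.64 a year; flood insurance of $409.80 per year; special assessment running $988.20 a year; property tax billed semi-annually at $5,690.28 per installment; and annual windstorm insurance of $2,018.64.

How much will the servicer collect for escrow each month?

$1,393.07

Homeowner's insurance = $1,919.64 per year
Flood insurance = $409.80 per year
Special assessment = $988.20 per year
Property tax = $5,690.28 × 2 = $11,380.56 per year
Windstorm insurance = $2,018.64 per year
Total annual escrow = $1,919.64 + $409.80 + $988.20 + $11,380.56 + $2,018.64 = $16,716.84
Monthly = $16,716.84 / 12 = $1,393.07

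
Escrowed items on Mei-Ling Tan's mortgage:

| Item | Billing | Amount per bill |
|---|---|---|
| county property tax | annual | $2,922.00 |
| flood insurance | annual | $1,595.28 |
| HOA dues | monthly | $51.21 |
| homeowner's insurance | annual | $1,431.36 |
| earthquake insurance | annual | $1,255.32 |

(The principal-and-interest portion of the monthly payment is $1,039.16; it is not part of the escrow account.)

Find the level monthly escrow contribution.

$651.54

County property tax = $2,922.00 annually
Flood insurance = $1,595.28 annually
HOA dues = $51.21 × 12 = $614.52 annually
Homeowner's insurance = $1,431.36 annually
Earthquake insurance = $1,255.32 annually
Total per year = $7,818.48
Monthly = $7,818.48 ÷ 12 = $651.54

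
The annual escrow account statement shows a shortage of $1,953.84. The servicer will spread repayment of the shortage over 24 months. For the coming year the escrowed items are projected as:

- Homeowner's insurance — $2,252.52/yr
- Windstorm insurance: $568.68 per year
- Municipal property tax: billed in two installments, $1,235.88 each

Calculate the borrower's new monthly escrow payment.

Homeowner's insurance — $2,252.52
Windstorm insurance — $568.68
Municipal property tax — $1,235.88 × 2 = $2,471.76
Combined annual = $2,252.52 + $568.68 + $2,471.76 = $5,292.96
Base monthly escrow = $5,292.96 / 12 = $441.08
Monthly shortage recovery: $1,953.84 ÷ 24 = $81.41
New monthly escrow = $441.08 + $81.41 = $522.49

$522.49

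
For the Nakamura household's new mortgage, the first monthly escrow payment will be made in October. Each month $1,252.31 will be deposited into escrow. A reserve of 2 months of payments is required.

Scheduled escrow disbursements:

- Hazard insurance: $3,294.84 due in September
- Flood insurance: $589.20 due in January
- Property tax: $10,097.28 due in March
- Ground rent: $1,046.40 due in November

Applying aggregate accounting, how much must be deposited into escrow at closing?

Cushion = 2 × $1,252.31 = $2,504.62
Trial balance (start $0, +$1,252.31 each month, − disbursements):
  Oct: +$1,252.31 → $1,252.31
  Nov: +$1,252.31 − $1,046.40 → $1,458.22
  Dec: +$1,252.31 → $2,710.53
  Jan: +$1,252.31 − $589.20 → $3,373.64
  Feb: +$1,252.31 → $4,625.95
  Mar: +$1,252.31 − $10,097.28 → -$4,219.02
  Apr: +$1,252.31 → -$2,966.71
  May: +$1,252.31 → -$1,714.40
  Jun: +$1,252.31 → -$462.09
  Jul: +$1,252.31 → $790.22
  Aug: +$1,252.31 → $2,042.53
  Sep: +$1,252.31 − $3,294.84 → $0.00
Lowest trial balance = -$4,219.02 (Mar)
Initial deposit = cushion − low point = $2,504.62 − (-$4,219.02) = $6,723.64

$6,723.64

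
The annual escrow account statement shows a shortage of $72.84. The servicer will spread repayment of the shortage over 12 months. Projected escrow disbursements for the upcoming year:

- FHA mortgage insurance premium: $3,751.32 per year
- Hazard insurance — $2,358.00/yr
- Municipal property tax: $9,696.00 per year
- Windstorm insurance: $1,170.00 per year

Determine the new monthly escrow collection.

$1,420.68

FHA mortgage insurance premium = $3,751.32
Hazard insurance = $2,358.00
Municipal property tax = $9,696.00
Windstorm insurance = $1,170.00
Total per year = $3,751.32 + $2,358.00 + $9,696.00 + $1,170.00 = $16,975.32
Base monthly escrow = $16,975.32 / 12 = $1,414.61
Shortage spread = $72.84 ÷ 12 = $6.07/mo
Adjusted monthly = $1,414.61 + $6.07 = $1,420.68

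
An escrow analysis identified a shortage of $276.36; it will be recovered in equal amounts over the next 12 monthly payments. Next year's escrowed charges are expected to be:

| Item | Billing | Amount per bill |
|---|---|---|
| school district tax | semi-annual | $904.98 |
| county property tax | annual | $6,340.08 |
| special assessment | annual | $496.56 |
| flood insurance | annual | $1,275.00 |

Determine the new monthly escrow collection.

School district tax = $904.98 × 2 = $1,809.96 per year
County property tax = $6,340.08 per year
Special assessment = $496.56 per year
Flood insurance = $1,275.00 per year
Combined annual = $9,921.60
Per month = $9,921.60 ÷ 12 = $826.80
Shortage per month = $276.36 ÷ 12 = $23.03
Adjusted monthly = $826.80 + $23.03 = $849.83

$849.83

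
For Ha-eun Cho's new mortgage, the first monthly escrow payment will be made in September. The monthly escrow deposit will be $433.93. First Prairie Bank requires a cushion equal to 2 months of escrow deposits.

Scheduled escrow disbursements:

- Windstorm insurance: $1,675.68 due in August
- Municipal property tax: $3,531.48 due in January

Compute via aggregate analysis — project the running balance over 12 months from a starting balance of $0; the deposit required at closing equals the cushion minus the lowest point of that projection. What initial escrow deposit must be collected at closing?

$2,229.69

Cushion = 2 × $433.93 = $867.86
Trial balance (start $0, +$433.93 each month, − disbursements):
  Sep: +$433.93 → $433.93
  Oct: +$433.93 → $867.86
  Nov: +$433.93 → $1,301.79
  Dec: +$433.93 → $1,735.72
  Jan: +$433.93 − $3,531.48 → -$1,361.83
  Feb: +$433.93 → -$927.90
  Mar: +$433.93 → -$493.97
  Apr: +$433.93 → -$60.04
  May: +$433.93 → $373.89
  Jun: +$433.93 → $807.82
  Jul: +$433.93 → $1,241.75
  Aug: +$433.93 − $1,675.68 → $0.00
Lowest trial balance = -$1,361.83 (Jan)
Initial deposit = cushion − low point = $867.86 − (-$1,361.83) = $2,229.69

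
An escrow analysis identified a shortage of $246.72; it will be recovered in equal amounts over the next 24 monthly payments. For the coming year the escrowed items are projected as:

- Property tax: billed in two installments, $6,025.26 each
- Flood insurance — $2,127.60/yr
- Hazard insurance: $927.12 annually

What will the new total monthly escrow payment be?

Property tax = $6,025.26 × 2 = $12,050.52
Flood insurance = $2,127.60
Hazard insurance = $927.12
Total per year = $12,050.52 + $2,127.60 + $927.12 = $15,105.24
Base monthly escrow = $15,105.24 / 12 = $1,258.77
Shortage spread = $246.72 ÷ 24 = $10.28/mo
New monthly escrow = $1,258.77 + $10.28 = $1,269.05

$1,269.05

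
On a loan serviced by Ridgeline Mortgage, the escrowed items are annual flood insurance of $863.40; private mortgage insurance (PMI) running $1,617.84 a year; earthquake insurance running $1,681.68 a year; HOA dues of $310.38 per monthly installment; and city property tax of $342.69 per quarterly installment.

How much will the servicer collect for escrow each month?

Flood insurance — $863.40 annually
Private mortgage insurance (PMI) — $1,617.84 annually
Earthquake insurance — $1,681.68 annually
HOA dues — $310.38 × 12 = $3,724.56 annually
City property tax — $342.69 × 4 = $1,370.76 annually
Combined annual = $9,258.24
Monthly = $9,258.24 / 12 = $771.52

$771.52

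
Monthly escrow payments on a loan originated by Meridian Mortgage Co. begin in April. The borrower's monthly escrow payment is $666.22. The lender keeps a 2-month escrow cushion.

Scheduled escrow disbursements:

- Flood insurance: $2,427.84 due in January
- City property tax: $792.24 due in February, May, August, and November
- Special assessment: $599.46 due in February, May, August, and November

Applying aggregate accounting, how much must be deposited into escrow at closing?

$1,998.66

Cushion = 2 × $666.22 = $1,332.44
Trial balance (start $0, +$666.22 each month, − disbursements):
  Apr: +$666.22 → $666.22
  May: +$666.22 − $1,391.70 → -$59.26
  Jun: +$666.22 → $606.96
  Jul: +$666.22 → $1,273.18
  Aug: +$666.22 − $1,391.70 → $547.70
  Sep: +$666.22 → $1,213.92
  Oct: +$666.22 → $1,880.14
  Nov: +$666.22 − $1,391.70 → $1,154.66
  Dec: +$666.22 → $1,820.88
  Jan: +$666.22 − $2,427.84 → $59.26
  Feb: +$666.22 − $1,391.70 → -$666.22
  Mar: +$666.22 → $0.00
Lowest trial balance = -$666.22 (Feb)
Initial deposit = cushion − low point = $1,332.44 − (-$666.22) = $1,998.66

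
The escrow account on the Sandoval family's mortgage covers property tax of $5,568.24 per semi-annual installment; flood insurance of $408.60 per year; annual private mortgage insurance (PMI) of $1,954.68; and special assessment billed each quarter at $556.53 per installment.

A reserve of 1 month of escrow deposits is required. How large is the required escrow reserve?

Property tax = $5,568.24 × 2 = $11,136.48
Flood insurance = $408.60
Private mortgage insurance (PMI) = $1,954.68
Special assessment = $556.53 × 4 = $2,226.12
Combined annual = $15,725.88
Monthly escrow = $15,725.88 / 12 = $1,310.49
Reserve = 1 × $1,310.49 = $1,310.49

$1,310.49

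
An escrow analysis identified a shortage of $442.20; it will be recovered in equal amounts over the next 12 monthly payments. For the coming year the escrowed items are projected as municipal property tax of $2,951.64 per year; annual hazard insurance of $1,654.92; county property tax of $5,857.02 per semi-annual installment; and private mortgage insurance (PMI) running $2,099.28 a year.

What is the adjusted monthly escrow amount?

Municipal property tax = $2,951.64/yr
Hazard insurance = $1,654.92/yr
County property tax = $5,857.02 × 2 = $11,714.04/yr
Private mortgage insurance (PMI) = $2,099.28/yr
Annual escrow total = $2,951.64 + $1,654.92 + $11,714.04 + $2,099.28 = $18,419.88
Per month = $18,419.88 / 12 = $1,534.99
Monthly shortage recovery: $442.20 / 12 = $36.85
New monthly escrow = $1,534.99 + $36.85 = $1,571.84

$1,571.84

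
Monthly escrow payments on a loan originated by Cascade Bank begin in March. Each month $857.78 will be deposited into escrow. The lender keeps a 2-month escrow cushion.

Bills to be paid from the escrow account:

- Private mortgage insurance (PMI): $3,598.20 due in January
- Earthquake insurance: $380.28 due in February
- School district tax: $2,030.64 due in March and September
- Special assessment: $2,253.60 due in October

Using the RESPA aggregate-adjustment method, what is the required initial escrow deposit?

$2,888.42

Cushion = 2 × $857.78 = $1,715.56
Trial balance (start $0, +$857.78 each month, − disbursements):
  Mar: +$857.78 − $2,030.64 → -$1,172.86
  Apr: +$857.78 → -$315.08
  May: +$857.78 → $542.70
  Jun: +$857.78 → $1,400.48
  Jul: +$857.78 → $2,258.26
  Aug: +$857.78 → $3,116.04
  Sep: +$857.78 − $2,030.64 → $1,943.18
  Oct: +$857.78 − $2,253.60 → $547.36
  Nov: +$857.78 → $1,405.14
  Dec: +$857.78 → $2,262.92
  Jan: +$857.78 − $3,598.20 → -$477.50
  Feb: +$857.78 − $380.28 → $0.00
Lowest trial balance = -$1,172.86 (Mar)
Initial deposit = cushion − low point = $1,715.56 − (-$1,172.86) = $2,888.42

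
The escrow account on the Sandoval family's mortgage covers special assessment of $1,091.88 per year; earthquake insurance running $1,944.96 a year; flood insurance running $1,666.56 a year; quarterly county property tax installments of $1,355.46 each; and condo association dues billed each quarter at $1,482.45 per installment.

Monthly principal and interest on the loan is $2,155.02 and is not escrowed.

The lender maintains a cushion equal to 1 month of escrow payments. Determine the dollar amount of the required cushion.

Special assessment = $1,091.88 per year
Earthquake insurance = $1,944.96 per year
Flood insurance = $1,666.56 per year
County property tax = $1,355.46 × 4 = $5,421.84 per year
Condo association dues = $1,482.45 × 4 = $5,929.80 per year
Yearly total = $16,055.04
Per month = $16,055.04 ÷ 12 = $1,337.92
Cushion = 1 × $1,337.92 = $1,337.92

$1,337.92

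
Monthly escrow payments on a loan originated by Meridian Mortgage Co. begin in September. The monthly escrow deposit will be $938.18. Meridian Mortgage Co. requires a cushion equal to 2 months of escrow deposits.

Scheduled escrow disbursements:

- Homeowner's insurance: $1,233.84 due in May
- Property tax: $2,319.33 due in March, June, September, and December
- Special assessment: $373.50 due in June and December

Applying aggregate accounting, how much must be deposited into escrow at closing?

Cushion = 2 × $938.18 = $1,876.36
Trial balance (start $0, +$938.18 each month, − disbursements):
  Sep: +$938.18 − $2,319.33 → -$1,381.15
  Oct: +$938.18 → -$442.97
  Nov: +$938.18 → $495.21
  Dec: +$938.18 − $2,692.83 → -$1,259.44
  Jan: +$938.18 → -$321.26
  Feb: +$938.18 → $616.92
  Mar: +$938.18 − $2,319.33 → -$764.23
  Apr: +$938.18 → $173.95
  May: +$938.18 − $1,233.84 → -$121.71
  Jun: +$938.18 − $2,692.83 → -$1,876.36
  Jul: +$938.18 → -$938.18
  Aug: +$938.18 → $0.00
Lowest trial balance = -$1,876.36 (Jun)
Initial deposit = cushion − low point = $1,876.36 − (-$1,876.36) = $3,752.72

$3,752.72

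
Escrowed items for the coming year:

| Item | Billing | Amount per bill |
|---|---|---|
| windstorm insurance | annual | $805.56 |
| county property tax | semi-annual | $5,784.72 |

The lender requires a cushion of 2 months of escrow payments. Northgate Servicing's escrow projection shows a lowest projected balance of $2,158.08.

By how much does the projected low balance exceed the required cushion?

$95.58

Windstorm insurance = $805.56
County property tax = $5,784.72 × 2 = $11,569.44
Total per year = $805.56 + $11,569.44 = $12,375.00
Monthly = $12,375.00 ÷ 12 = $1,031.25
Required reserve = 2 × $1,031.25 = $2,062.50
Excess over cushion: $2,158.08 − $2,062.50 = $95.58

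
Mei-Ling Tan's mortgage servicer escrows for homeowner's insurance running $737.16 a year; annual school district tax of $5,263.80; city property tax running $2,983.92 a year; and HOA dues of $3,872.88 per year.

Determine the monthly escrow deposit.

Homeowner's insurance — $737.16 per year
School district tax — $5,263.80 per year
City property tax — $2,983.92 per year
HOA dues — $3,872.88 per year
Combined annual = $12,857.76
Per month = $12,857.76 ÷ 12 = $1,071.48

$1,071.48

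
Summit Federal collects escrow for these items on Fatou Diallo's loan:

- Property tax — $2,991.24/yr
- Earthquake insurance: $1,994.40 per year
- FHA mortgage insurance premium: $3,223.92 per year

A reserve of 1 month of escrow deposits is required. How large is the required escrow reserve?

Property tax — $2,991.24
Earthquake insurance — $1,994.40
FHA mortgage insurance premium — $3,223.92
Annual escrow total = $8,209.56
Monthly = $8,209.56 / 12 = $684.13
Cushion = 1 × $684.13 = $684.13

$684.13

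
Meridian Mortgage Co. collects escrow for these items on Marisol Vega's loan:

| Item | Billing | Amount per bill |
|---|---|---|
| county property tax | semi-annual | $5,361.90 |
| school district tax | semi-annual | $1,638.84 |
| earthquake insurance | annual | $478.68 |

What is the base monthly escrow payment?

County property tax = $5,361.90 × 2 = $10,723.80/yr
School district tax = $1,638.84 × 2 = $3,277.68/yr
Earthquake insurance = $478.68/yr
Combined annual = $14,480.16
Per month = $14,480.16 / 12 = $1,206.68

$1,206.68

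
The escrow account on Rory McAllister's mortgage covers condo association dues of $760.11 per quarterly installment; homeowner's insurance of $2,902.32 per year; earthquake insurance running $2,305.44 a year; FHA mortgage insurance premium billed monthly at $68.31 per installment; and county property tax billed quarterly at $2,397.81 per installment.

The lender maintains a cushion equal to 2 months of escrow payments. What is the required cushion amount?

Condo association dues — $760.11 × 4 = $3,040.44 annually
Homeowner's insurance — $2,902.32 annually
Earthquake insurance — $2,305.44 annually
FHA mortgage insurance premium — $68.31 × 12 = $819.72 annually
County property tax — $2,397.81 × 4 = $9,591.24 annually
Total annual escrow = $3,040.44 + $2,902.32 + $2,305.44 + $819.72 + $9,591.24 = $18,659.16
Monthly = $18,659.16 / 12 = $1,554.93
Reserve = 2 × $1,554.93 = $3,109.86

$3,109.86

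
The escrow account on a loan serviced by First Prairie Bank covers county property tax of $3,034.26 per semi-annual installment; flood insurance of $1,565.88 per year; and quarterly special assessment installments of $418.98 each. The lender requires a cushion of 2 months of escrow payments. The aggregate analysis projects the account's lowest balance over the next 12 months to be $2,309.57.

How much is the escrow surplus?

$757.85

County property tax = $3,034.26 × 2 = $6,068.52
Flood insurance = $1,565.88
Special assessment = $418.98 × 4 = $1,675.92
Combined annual = $6,068.52 + $1,565.88 + $1,675.92 = $9,310.32
Monthly escrow = $9,310.32 / 12 = $775.86
Cushion = 2 × $775.86 = $1,551.72
Excess over cushion: $2,309.57 − $1,551.72 = $757.85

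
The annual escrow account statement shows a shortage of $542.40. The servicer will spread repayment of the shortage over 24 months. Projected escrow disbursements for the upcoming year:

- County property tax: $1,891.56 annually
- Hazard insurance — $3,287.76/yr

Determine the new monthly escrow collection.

County property tax = $1,891.56/yr
Hazard insurance = $3,287.76/yr
Annual escrow total = $1,891.56 + $3,287.76 = $5,179.32
Base monthly escrow = $5,179.32 ÷ 12 = $431.61
Shortage spread = $542.40 / 24 = $22.60/mo
Adjusted monthly = $431.61 + $22.60 = $454.21

$454.21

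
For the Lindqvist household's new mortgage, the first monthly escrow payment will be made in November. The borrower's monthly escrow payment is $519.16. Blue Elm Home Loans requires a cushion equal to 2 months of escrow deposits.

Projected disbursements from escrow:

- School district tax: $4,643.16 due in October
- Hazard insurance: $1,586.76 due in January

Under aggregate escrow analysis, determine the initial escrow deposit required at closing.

Cushion = 2 × $519.16 = $1,038.32
Trial balance (start $0, +$519.16 each month, − disbursements):
  Nov: +$519.16 → $519.16
  Dec: +$519.16 → $1,038.32
  Jan: +$519.16 − $1,586.76 → -$29.28
  Feb: +$519.16 → $489.88
  Mar: +$519.16 → $1,009.04
  Apr: +$519.16 → $1,528.20
  May: +$519.16 → $2,047.36
  Jun: +$519.16 → $2,566.52
  Jul: +$519.16 → $3,085.68
  Aug: +$519.16 → $3,604.84
  Sep: +$519.16 → $4,124.00
  Oct: +$519.16 − $4,643.16 → $0.00
Lowest trial balance = -$29.28 (Jan)
Initial deposit = cushion − low point = $1,038.32 − (-$29.28) = $1,067.60

$1,067.60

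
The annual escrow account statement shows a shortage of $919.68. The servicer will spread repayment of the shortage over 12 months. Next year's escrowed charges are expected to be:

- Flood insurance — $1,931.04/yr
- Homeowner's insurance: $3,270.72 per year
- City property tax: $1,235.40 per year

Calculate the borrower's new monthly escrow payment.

$613.07

Flood insurance — $1,931.04 annually
Homeowner's insurance — $3,270.72 annually
City property tax — $1,235.40 annually
Total annual escrow = $1,931.04 + $3,270.72 + $1,235.40 = $6,437.16
Monthly escrow = $6,437.16 ÷ 12 = $536.43
Shortage spread = $919.68 / 12 = $76.64/mo
New monthly escrow = $536.43 + $76.64 = $613.07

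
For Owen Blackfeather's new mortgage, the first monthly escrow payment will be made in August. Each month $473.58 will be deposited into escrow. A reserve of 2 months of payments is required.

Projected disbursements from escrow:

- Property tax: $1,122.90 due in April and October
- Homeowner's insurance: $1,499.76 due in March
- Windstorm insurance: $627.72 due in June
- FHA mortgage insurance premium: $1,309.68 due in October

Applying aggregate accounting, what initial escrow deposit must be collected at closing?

Cushion = 2 × $473.58 = $947.16
Trial balance (start $0, +$473.58 each month, − disbursements):
  Aug: +$473.58 → $473.58
  Sep: +$473.58 → $947.16
  Oct: +$473.58 − $2,432.58 → -$1,011.84
  Nov: +$473.58 → -$538.26
  Dec: +$473.58 → -$64.68
  Jan: +$473.58 → $408.90
  Feb: +$473.58 → $882.48
  Mar: +$473.58 − $1,499.76 → -$143.70
  Apr: +$473.58 − $1,122.90 → -$793.02
  May: +$473.58 → -$319.44
  Jun: +$473.58 − $627.72 → -$473.58
  Jul: +$473.58 → $0.00
Lowest trial balance = -$1,011.84 (Oct)
Initial deposit = cushion − low point = $947.16 − (-$1,011.84) = $1,959.00

$1,959.00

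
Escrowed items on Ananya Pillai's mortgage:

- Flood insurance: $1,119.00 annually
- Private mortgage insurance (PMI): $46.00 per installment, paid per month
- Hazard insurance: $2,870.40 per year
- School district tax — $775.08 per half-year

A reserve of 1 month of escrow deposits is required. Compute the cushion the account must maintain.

Flood insurance: $1,119.00 per year
Private mortgage insurance (PMI): $46.00 × 12 = $552.00 per year
Hazard insurance: $2,870.40 per year
School district tax: $775.08 × 2 = $1,550.16 per year
Annual escrow total = $1,119.00 + $552.00 + $2,870.40 + $1,550.16 = $6,091.56
Per month = $6,091.56 / 12 = $507.63
Reserve = 1 × $507.63 = $507.63

$507.63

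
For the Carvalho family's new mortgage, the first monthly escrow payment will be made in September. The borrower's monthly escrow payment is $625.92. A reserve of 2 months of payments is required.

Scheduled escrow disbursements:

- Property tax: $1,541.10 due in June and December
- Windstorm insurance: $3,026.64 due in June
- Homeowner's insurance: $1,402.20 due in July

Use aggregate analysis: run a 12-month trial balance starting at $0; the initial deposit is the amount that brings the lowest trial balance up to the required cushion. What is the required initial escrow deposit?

Cushion = 2 × $625.92 = $1,251.84
Trial balance (start $0, +$625.92 each month, − disbursements):
  Sep: +$625.92 → $625.92
  Oct: +$625.92 → $1,251.84
  Nov: +$625.92 → $1,877.76
  Dec: +$625.92 − $1,541.10 → $962.58
  Jan: +$625.92 → $1,588.50
  Feb: +$625.92 → $2,214.42
  Mar: +$625.92 → $2,840.34
  Apr: +$625.92 → $3,466.26
  May: +$625.92 → $4,092.18
  Jun: +$625.92 − $4,567.74 → $150.36
  Jul: +$625.92 − $1,402.20 → -$625.92
  Aug: +$625.92 → $0.00
Lowest trial balance = -$625.92 (Jul)
Initial deposit = cushion − low point = $1,251.84 − (-$625.92) = $1,877.76

$1,877.76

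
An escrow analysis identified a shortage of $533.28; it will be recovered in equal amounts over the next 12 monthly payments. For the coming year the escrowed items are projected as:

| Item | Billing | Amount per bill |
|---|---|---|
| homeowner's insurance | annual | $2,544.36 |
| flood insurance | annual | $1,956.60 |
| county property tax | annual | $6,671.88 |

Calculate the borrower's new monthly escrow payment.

Homeowner's insurance — $2,544.36/yr
Flood insurance — $1,956.60/yr
County property tax — $6,671.88/yr
Combined annual = $2,544.36 + $1,956.60 + $6,671.88 = $11,172.84
Per month = $11,172.84 ÷ 12 = $931.07
Shortage spread = $533.28 ÷ 12 = $44.44/mo
New monthly escrow = $931.07 + $44.44 = $975.51

$975.51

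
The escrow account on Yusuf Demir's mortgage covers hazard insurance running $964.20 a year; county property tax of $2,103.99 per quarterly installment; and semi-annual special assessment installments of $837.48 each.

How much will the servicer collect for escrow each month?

Hazard insurance: $964.20 annually
County property tax: $2,103.99 × 4 = $8,415.96 annually
Special assessment: $837.48 × 2 = $1,674.96 annually
Annual escrow total = $964.20 + $8,415.96 + $1,674.96 = $11,055.12
Base monthly escrow = $11,055.12 / 12 = $921.26

$921.26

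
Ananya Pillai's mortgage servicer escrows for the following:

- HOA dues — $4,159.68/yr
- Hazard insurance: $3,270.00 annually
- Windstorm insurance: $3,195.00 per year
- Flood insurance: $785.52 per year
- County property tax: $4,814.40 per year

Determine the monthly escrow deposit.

$1,352.05

HOA dues: $4,159.68 per year
Hazard insurance: $3,270.00 per year
Windstorm insurance: $3,195.00 per year
Flood insurance: $785.52 per year
County property tax: $4,814.40 per year
Yearly total = $4,159.68 + $3,270.00 + $3,195.00 + $785.52 + $4,814.40 = $16,224.60
Monthly escrow = $16,224.60 / 12 = $1,352.05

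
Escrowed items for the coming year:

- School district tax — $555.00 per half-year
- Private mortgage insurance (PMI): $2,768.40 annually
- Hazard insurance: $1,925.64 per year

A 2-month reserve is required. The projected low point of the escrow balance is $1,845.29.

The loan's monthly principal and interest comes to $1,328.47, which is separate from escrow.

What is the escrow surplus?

$877.95

School district tax: $555.00 × 2 = $1,110.00/yr
Private mortgage insurance (PMI): $2,768.40/yr
Hazard insurance: $1,925.64/yr
Combined annual = $5,804.04
Per month = $5,804.04 / 12 = $483.67
Required reserve = 2 × $483.67 = $967.34
Excess over cushion: $1,845.29 − $967.34 = $877.95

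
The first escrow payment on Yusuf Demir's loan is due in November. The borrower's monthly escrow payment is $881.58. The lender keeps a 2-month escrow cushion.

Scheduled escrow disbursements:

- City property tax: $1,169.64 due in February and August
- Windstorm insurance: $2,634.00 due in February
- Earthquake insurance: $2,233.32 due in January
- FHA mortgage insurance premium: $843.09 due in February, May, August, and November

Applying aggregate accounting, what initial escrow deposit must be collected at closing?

Cushion = 2 × $881.58 = $1,763.16
Trial balance (start $0, +$881.58 each month, − disbursements):
  Nov: +$881.58 − $843.09 → $38.49
  Dec: +$881.58 → $920.07
  Jan: +$881.58 − $2,233.32 → -$431.67
  Feb: +$881.58 − $4,646.73 → -$4,196.82
  Mar: +$881.58 → -$3,315.24
  Apr: +$881.58 → -$2,433.66
  May: +$881.58 − $843.09 → -$2,395.17
  Jun: +$881.58 → -$1,513.59
  Jul: +$881.58 → -$632.01
  Aug: +$881.58 − $2,012.73 → -$1,763.16
  Sep: +$881.58 → -$881.58
  Oct: +$881.58 → $0.00
Lowest trial balance = -$4,196.82 (Feb)
Initial deposit = cushion − low point = $1,763.16 − (-$4,196.82) = $5,959.98

$5,959.98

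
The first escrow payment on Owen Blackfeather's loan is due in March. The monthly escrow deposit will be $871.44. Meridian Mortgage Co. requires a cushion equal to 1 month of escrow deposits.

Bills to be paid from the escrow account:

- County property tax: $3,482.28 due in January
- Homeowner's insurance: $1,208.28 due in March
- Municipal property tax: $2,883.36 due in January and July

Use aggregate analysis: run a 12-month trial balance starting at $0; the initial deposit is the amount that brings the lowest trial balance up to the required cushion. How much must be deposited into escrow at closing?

Cushion = 1 × $871.44 = $871.44
Trial balance (start $0, +$871.44 each month, − disbursements):
  Mar: +$871.44 − $1,208.28 → -$336.84
  Apr: +$871.44 → $534.60
  May: +$871.44 → $1,406.04
  Jun: +$871.44 → $2,277.48
  Jul: +$871.44 − $2,883.36 → $265.56
  Aug: +$871.44 → $1,137.00
  Sep: +$871.44 → $2,008.44
  Oct: +$871.44 → $2,879.88
  Nov: +$871.44 → $3,751.32
  Dec: +$871.44 → $4,622.76
  Jan: +$871.44 − $6,365.64 → -$871.44
  Feb: +$871.44 → $0.00
Lowest trial balance = -$871.44 (Jan)
Initial deposit = cushion − low point = $871.44 − (-$871.44) = $1,742.88

$1,742.88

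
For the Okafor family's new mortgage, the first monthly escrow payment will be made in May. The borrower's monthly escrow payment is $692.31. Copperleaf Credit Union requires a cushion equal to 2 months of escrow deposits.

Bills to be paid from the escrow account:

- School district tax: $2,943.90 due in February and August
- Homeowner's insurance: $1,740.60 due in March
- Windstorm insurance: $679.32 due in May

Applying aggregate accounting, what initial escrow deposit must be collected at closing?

Cushion = 2 × $692.31 = $1,384.62
Trial balance (start $0, +$692.31 each month, − disbursements):
  May: +$692.31 − $679.32 → $12.99
  Jun: +$692.31 → $705.30
  Jul: +$692.31 → $1,397.61
  Aug: +$692.31 − $2,943.90 → -$853.98
  Sep: +$692.31 → -$161.67
  Oct: +$692.31 → $530.64
  Nov: +$692.31 → $1,222.95
  Dec: +$692.31 → $1,915.26
  Jan: +$692.31 → $2,607.57
  Feb: +$692.31 − $2,943.90 → $355.98
  Mar: +$692.31 − $1,740.60 → -$692.31
  Apr: +$692.31 → $0.00
Lowest trial balance = -$853.98 (Aug)
Initial deposit = cushion − low point = $1,384.62 − (-$853.98) = $2,238.60

$2,238.60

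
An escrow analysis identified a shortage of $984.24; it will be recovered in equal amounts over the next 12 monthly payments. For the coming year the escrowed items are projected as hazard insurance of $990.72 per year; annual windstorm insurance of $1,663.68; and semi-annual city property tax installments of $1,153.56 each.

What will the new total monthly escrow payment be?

Hazard insurance: $990.72 per year
Windstorm insurance: $1,663.68 per year
City property tax: $1,153.56 × 2 = $2,307.12 per year
Total annual escrow = $990.72 + $1,663.68 + $2,307.12 = $4,961.52
Monthly = $4,961.52 / 12 = $413.46
Shortage per month = $984.24 / 12 = $82.02
New monthly escrow = $413.46 + $82.02 = $495.48

$495.48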